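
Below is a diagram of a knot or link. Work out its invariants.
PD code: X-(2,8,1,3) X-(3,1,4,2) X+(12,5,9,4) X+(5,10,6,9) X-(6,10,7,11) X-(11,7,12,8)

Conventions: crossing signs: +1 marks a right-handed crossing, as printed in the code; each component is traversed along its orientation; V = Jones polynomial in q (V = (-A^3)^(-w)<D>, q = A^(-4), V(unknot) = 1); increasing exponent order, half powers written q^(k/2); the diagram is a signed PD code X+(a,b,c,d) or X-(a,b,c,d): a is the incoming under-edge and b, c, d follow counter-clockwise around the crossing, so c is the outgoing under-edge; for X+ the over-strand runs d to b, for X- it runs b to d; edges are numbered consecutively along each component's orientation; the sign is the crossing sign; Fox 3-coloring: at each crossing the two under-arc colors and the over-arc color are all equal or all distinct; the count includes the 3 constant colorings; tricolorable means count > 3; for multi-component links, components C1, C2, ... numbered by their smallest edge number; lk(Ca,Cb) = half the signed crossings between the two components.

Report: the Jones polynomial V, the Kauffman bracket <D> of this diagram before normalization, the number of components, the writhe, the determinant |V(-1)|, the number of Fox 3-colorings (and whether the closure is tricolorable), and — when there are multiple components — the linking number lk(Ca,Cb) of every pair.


Jones polynomial: V(q) = q^-3 + q^-2 + q^-1 + 1
<D> = A^-6 + A^-2 + A^2 + A^6; writhe -2
components 3, writhe -2 (6 crossings)
linking number lk(C1,C2) = -1
lk(C1,C3): 0
lk(C2,C3) = 0
3-colorings: 9 of 3^6, det 0 — tricolorable
note: |V(-1)| = 0: so tricolorable, since 3 divides 0


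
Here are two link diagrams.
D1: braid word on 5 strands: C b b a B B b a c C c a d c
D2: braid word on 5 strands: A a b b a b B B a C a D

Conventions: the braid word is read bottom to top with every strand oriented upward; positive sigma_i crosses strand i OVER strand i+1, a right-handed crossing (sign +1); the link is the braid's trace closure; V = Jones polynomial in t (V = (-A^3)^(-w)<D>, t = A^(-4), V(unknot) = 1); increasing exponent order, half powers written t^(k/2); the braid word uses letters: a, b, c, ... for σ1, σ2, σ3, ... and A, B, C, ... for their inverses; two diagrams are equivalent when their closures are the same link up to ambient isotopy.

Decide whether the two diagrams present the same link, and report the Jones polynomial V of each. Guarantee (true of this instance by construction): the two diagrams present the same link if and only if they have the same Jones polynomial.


same link: yes
V(D1) = t - t^2 + 2t^3 - t^4 + t^5 - t^6  [14 crossings, <D> = -A^-6 + A^-2 - A^2 + 2A^6 - A^10 + A^14, w = +6]
V(D2) = t - t^2 + 2t^3 - t^4 + t^5 - t^6  (w +2, c 12, <D> = -A^-18 + A^-14 - A^-10 + 2A^-6 - A^-2 + A^2)
note: Markov moves rewrite D1 (14 crossings) into D2 (12)


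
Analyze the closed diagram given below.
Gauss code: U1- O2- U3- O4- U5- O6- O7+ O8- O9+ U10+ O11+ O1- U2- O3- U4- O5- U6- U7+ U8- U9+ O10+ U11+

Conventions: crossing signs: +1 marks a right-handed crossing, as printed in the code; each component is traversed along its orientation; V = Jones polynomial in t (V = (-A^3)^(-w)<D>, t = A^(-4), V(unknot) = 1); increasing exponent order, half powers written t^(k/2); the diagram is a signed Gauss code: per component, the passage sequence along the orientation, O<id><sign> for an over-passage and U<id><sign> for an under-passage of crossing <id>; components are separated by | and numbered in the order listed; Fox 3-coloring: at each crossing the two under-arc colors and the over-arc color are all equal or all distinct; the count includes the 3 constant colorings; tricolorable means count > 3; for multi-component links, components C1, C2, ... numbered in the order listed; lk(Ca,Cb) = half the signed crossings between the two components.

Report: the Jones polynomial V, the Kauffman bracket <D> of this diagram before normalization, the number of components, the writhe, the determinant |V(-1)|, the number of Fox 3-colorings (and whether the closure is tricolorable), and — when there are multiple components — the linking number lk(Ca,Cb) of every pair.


V(t) = -t^-4 + t^-3 + t^-1
bracket: -A^-5 - A^3 + A^7, w = -3
1 component, writhe -3, over 11 crossings
det 3, colorings 9 of 3^11 — tricolorable
observation: V spans 3 powers of t: at least 3 crossings in any diagram


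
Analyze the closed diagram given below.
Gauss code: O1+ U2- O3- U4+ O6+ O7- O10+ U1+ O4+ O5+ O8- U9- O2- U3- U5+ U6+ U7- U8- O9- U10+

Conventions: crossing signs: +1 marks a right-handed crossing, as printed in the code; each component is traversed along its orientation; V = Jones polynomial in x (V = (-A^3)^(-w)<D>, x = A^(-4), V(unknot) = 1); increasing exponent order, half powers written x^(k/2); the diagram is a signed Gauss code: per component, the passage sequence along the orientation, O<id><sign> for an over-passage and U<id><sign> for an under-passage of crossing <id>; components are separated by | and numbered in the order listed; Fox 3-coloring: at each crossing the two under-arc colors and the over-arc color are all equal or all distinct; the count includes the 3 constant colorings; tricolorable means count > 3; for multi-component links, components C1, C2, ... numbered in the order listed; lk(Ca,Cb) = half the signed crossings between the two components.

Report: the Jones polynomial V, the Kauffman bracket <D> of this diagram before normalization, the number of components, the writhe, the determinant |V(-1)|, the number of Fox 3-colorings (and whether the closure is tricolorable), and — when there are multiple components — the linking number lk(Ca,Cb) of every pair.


V(x) = -x^-3 + 2x^-2 - 2x^-1 + 3 - 2x + 2x^2 - x^3
bracket: -A^-12 + 2A^-8 - 2A^-4 + 3 - 2A^4 + 2A^8 - A^12, w = 0
1 component, writhe 0, over 10 crossings
det 13, colorings 3 of 3^10 — not tricolorable
observation: V spans 6 powers of x: at least 6 crossings in any diagram


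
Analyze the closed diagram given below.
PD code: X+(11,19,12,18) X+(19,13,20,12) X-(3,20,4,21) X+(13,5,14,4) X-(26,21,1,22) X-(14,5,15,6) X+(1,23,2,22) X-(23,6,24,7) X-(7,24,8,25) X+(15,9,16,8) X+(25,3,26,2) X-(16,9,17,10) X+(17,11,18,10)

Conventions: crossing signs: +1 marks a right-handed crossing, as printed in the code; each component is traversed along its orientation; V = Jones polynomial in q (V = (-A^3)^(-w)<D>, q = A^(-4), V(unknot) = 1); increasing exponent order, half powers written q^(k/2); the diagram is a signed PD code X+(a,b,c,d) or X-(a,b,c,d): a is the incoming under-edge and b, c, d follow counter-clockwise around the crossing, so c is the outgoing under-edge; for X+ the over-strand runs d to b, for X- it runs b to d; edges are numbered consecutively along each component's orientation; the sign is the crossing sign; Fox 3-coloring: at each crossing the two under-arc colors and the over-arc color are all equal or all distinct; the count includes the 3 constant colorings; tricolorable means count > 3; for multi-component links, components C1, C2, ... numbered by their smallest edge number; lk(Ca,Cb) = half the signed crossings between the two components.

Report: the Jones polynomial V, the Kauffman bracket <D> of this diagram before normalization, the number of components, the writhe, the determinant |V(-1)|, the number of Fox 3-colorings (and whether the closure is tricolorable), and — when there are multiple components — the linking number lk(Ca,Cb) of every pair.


V = -q^-3 + q^-2 - q^-1 + 3 - q + q^2 - q^3
<D> = A^-9 - A^-5 + A^-1 - 3A^3 + A^7 - A^11 + A^15 (w = +1)
1 component over 13 crossings, w = +1
27 Fox colorings among 3^13, |V(-1)| = 9: tricolorable
why: V spans 6 powers of q: at least 6 crossings in any diagram


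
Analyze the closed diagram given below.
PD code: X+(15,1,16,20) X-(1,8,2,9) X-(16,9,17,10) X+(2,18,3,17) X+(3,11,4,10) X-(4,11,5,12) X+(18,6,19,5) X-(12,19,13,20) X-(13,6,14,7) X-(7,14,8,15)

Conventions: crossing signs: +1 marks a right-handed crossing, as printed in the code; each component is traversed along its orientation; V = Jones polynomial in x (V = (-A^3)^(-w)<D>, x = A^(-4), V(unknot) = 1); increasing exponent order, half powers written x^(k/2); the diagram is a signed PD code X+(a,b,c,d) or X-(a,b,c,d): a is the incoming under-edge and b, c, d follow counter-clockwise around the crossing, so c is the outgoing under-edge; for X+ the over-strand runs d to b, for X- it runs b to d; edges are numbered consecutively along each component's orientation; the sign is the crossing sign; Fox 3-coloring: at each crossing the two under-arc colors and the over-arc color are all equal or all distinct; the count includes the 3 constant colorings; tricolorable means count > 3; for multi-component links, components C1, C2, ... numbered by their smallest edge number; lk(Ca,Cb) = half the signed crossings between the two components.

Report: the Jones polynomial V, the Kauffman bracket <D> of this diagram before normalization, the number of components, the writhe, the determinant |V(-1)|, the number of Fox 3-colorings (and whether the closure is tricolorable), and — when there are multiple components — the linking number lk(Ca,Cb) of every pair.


V = -x^-5 + x^-4 - x^-3 + 2x^-2 - x^-1 + 2 - x
<D> = -A^-10 + 2A^-6 - A^-2 + 2A^2 - A^6 + A^10 - A^14 (w = -2)
1 component over 10 crossings, w = -2
9 Fox colorings among 3^10, |V(-1)| = 9: tricolorable
why: det 9 = |V(-1)|; divisible by 3, so tricolorable


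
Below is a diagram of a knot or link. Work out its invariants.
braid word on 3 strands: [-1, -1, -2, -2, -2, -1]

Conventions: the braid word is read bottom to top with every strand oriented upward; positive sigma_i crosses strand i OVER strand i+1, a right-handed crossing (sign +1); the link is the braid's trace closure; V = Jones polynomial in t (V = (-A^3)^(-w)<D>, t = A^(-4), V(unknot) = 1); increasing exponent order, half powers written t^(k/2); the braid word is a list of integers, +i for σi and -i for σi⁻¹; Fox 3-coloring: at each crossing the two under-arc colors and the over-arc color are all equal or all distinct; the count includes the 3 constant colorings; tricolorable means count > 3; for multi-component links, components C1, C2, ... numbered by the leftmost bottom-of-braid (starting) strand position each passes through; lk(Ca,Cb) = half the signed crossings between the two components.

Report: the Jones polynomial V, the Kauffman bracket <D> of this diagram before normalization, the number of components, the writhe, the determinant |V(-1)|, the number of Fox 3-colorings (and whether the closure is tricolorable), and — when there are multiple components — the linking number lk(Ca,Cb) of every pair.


Jones polynomial: V(t) = t^-8 - 2t^-7 + t^-6 - 2t^-5 + 2t^-4 + t^-2
<D> = A^-10 + 2A^-2 - 2A^2 + A^6 - 2A^10 + A^14; writhe -6
components 1, writhe -6 (6 crossings)
3-colorings: 27 of 3^6, det 9 — tricolorable
note: w = -6 (over 6 crossings) is diagram-only; (-A^3)^(6) removes it from V


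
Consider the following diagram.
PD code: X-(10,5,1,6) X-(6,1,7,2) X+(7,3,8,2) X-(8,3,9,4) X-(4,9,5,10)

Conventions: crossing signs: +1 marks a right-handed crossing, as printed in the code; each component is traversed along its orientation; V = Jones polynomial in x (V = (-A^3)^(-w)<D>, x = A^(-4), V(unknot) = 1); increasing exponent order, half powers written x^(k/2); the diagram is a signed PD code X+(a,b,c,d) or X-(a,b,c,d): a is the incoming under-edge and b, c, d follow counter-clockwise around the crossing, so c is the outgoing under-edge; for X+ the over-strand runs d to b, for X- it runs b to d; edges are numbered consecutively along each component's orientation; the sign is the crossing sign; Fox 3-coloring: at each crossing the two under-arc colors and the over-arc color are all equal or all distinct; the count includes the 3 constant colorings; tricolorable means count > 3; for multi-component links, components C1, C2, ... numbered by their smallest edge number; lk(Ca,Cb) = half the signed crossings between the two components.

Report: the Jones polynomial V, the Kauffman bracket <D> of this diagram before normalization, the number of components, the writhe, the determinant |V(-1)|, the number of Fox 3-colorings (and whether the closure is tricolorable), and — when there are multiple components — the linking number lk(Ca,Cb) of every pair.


Jones polynomial: V(x) = -x^-4 + x^-3 + x^-1
<D> = -A^-5 - A^3 + A^7; writhe -3
components 1, writhe -3 (5 crossings)
3-colorings: 9 of 3^5, det 3 — tricolorable
note: |V(-1)| = 3: so tricolorable, since 3 divides 3


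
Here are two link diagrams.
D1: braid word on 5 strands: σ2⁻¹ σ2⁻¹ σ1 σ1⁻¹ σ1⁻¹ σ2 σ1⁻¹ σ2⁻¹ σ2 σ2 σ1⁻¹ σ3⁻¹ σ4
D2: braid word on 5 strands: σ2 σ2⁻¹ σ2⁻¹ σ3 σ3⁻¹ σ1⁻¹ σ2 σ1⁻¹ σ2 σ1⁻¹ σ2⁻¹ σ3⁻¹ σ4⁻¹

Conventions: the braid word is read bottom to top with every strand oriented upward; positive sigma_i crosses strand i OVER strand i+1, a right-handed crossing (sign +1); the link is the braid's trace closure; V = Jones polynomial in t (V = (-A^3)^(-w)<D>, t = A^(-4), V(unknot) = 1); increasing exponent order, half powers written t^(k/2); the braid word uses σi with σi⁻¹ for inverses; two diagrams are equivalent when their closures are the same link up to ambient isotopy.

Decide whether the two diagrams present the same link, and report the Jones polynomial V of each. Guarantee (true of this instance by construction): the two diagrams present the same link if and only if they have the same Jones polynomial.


same link: yes
V(D1) = t^(-11/2) - t^(-9/2) + t^(-7/2) - 2t^(-5/2) + t^(-3/2) - 2t^(-1/2)  [13 crossings, <D> = 2A^-7 - A^-3 + 2A - A^5 + A^9 - A^13, w = -3]
D2 (bracket 2A^-13 - A^-9 + 2A^-5 - A^-1 + A^3 - A^7; 13 crossings at w = -5): V = t^(-11/2) - t^(-9/2) + t^(-7/2) - 2t^(-5/2) + t^(-3/2) - 2t^(-1/2)
note: one V(t) for all 2 diagrams — one class (guaranteed)


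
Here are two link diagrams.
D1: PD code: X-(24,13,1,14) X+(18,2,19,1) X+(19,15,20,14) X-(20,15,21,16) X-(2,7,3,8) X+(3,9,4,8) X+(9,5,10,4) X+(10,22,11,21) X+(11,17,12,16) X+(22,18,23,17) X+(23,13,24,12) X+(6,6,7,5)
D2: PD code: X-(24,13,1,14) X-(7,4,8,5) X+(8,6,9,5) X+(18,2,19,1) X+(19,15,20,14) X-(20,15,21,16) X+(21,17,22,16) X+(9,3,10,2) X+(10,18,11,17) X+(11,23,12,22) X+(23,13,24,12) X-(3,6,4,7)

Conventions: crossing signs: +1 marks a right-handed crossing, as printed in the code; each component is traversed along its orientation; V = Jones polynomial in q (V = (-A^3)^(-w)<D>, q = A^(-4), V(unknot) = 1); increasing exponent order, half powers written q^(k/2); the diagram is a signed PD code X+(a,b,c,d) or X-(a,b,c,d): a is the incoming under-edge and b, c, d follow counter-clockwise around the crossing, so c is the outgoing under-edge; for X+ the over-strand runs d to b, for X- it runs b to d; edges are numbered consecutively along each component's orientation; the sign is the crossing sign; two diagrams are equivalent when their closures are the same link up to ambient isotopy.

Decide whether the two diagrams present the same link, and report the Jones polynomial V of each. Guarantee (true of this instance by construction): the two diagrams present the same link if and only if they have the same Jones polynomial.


same link: yes
V(D1) = q + q^3 - q^4  [12 crossings, <D> = -A^2 + A^6 + A^14, w = +6]
V(D2) = q + q^3 - q^4  (w +4, c 12, <D> = -A^-4 + 1 + A^8)
note: from 12 to 12 crossings by R-moves: one link, two diagrams


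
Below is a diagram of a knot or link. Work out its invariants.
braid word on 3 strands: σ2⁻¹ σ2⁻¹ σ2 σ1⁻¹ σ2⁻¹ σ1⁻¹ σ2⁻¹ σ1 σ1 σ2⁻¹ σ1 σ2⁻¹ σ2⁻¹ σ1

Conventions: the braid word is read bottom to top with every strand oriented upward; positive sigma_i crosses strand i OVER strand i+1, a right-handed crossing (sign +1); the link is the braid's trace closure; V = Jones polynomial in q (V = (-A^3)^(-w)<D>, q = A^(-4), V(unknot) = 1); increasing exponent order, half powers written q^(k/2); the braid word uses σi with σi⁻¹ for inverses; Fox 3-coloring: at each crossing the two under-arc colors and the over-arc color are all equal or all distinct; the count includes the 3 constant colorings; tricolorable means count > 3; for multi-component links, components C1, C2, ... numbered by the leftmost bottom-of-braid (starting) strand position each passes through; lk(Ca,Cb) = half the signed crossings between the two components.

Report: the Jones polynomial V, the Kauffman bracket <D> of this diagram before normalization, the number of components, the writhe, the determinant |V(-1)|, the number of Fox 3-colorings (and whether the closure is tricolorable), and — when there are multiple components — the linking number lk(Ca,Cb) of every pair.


V = -q^-8 + 2q^-7 - 3q^-6 + 4q^-5 - 5q^-4 + 5q^-3 - 3q^-2 + 3q^-1 - 1
<D> = -A^-12 + 3A^-8 - 3A^-4 + 5 - 5A^4 + 4A^8 - 3A^12 + 2A^16 - A^20 (w = -4)
1 component over 14 crossings, w = -4
9 Fox colorings among 3^14, |V(-1)| = 27: tricolorable
why: V spans 8 powers of q: at least 8 crossings in any diagram


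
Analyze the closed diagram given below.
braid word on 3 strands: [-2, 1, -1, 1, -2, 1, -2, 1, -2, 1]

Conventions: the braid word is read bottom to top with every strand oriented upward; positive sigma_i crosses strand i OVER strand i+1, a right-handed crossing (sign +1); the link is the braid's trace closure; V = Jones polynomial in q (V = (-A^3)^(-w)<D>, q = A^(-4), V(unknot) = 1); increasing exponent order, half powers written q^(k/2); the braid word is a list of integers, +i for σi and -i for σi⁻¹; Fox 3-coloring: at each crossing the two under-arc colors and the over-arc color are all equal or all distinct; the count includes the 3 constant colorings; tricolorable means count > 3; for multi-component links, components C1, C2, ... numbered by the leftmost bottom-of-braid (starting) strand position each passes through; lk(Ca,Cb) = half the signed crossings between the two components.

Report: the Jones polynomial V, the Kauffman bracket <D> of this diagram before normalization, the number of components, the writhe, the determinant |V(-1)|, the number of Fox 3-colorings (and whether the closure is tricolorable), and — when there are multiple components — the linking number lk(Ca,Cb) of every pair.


Jones polynomial: V(q) = q^-4 - 4q^-3 + 6q^-2 - 7q^-1 + 9 - 7q + 6q^2 - 4q^3 + q^4
<D> = A^-16 - 4A^-12 + 6A^-8 - 7A^-4 + 9 - 7A^4 + 6A^8 - 4A^12 + A^16; writhe 0
components 1, writhe 0 (10 crossings)
3-colorings: 27 of 3^10, det 45 — tricolorable
note: free reduction leaves σ2⁻¹ σ1 σ2⁻¹ σ1 σ2⁻¹ σ1 σ2⁻¹ σ1 of the original 10 letters


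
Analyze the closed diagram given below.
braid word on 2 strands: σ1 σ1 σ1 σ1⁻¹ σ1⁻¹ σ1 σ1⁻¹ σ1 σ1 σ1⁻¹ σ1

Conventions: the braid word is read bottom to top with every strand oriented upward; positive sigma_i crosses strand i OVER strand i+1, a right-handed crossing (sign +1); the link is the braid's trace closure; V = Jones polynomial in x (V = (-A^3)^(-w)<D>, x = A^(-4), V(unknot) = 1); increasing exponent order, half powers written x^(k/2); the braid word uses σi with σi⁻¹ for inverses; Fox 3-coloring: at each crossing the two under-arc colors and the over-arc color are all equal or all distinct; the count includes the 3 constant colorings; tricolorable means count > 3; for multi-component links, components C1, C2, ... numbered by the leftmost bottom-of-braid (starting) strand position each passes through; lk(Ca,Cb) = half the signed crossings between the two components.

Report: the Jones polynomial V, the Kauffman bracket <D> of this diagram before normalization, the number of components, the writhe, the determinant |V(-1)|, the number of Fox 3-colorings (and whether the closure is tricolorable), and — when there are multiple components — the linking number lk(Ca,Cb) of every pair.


Jones polynomial: V(x) = x + x^3 - x^4
<D> = A^-7 - A^-3 - A^5; writhe +3
components 1, writhe +3 (11 crossings)
3-colorings: 9 of 3^11, det 3 — tricolorable
note: the word shrinks to σ1 σ1 σ1 after cancelling


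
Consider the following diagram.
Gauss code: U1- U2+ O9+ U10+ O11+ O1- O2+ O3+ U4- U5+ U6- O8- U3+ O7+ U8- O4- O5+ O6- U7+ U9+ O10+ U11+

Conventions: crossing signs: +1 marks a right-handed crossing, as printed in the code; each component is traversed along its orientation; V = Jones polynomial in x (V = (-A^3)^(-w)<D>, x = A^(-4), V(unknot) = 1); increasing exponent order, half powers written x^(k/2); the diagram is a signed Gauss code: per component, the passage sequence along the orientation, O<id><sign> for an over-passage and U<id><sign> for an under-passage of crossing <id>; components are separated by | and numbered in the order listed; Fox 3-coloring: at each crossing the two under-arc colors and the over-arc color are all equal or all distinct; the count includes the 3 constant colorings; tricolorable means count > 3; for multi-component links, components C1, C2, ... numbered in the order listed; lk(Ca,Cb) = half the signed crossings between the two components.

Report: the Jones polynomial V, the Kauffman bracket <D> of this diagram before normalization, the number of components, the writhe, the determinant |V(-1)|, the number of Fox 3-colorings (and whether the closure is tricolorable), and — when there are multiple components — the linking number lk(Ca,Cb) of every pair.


V(x) = x^-1 - 1 + 2x - 3x^2 + 3x^3 - 2x^4 + 2x^5 - x^6
bracket: A^-15 - 2A^-11 + 2A^-7 - 3A^-3 + 3A - 2A^5 + A^9 - A^13, w = +3
1 component, writhe +3, over 11 crossings
det 15, colorings 9 of 3^11 — tricolorable
observation: the span of V is 7, forcing >= 7 crossings in any diagram


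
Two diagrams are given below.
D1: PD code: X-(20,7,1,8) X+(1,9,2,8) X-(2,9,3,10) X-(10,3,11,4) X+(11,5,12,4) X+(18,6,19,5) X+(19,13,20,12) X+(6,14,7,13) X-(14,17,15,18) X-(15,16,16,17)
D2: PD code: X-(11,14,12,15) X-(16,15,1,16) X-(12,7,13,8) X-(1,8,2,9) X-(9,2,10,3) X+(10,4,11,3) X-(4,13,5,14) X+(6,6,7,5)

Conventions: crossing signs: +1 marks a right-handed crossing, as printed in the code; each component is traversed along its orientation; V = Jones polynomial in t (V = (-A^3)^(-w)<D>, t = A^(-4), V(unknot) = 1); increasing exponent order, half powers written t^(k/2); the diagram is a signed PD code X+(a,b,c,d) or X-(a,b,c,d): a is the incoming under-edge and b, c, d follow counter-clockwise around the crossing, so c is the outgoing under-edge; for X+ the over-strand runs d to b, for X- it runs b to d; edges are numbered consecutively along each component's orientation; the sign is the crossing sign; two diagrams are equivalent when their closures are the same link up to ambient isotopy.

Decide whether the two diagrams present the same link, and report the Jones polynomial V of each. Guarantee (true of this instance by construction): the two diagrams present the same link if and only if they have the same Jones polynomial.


equivalent: no
D1 (bracket 1; 10 crossings at w = 0): V = 1
D2 (bracket A^-8 + 1 - A^4; 8 crossings at w = -4): V = -t^-4 + t^-3 + t^-1
key observation: 2 classes among 2 diagrams; unequal V(t) rules out equality


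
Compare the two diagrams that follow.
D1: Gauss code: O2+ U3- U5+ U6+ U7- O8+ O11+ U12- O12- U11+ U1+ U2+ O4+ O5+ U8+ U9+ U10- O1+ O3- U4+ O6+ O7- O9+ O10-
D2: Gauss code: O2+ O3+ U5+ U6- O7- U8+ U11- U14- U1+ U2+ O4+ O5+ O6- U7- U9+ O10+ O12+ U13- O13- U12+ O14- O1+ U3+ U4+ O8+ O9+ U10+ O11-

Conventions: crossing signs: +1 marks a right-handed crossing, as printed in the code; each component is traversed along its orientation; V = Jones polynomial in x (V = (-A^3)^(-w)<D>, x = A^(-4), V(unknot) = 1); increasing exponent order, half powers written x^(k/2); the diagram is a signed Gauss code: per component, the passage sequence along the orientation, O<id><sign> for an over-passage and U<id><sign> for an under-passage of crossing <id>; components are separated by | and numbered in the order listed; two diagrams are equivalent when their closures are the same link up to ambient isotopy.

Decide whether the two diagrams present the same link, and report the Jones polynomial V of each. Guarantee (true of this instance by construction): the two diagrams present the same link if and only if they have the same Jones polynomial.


same link: yes
V(D1) = x - x^2 + 2x^3 - x^4 + x^5 - x^6  [12 crossings, <D> = -A^-12 + A^-8 - A^-4 + 2 - A^4 + A^8, w = +4]
V(D2) = x - x^2 + 2x^3 - x^4 + x^5 - x^6  [14 crossings, <D> = -A^-12 + A^-8 - A^-4 + 2 - A^4 + A^8, w = +4]
insight: from 12 to 14 crossings by R-moves: one link, two diagrams


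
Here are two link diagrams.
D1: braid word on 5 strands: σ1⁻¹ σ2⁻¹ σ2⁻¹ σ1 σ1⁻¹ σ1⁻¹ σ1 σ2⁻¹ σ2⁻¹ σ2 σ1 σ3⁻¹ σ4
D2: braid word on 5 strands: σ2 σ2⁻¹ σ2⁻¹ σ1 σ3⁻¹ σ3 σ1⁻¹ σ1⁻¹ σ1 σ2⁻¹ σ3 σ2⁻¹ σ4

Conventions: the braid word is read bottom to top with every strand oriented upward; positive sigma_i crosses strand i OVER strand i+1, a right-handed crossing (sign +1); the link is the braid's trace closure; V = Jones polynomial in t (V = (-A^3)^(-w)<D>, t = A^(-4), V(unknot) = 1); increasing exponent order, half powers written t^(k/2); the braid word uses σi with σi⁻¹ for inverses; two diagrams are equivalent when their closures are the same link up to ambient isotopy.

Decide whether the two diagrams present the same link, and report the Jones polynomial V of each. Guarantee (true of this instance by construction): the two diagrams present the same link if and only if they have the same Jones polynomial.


same link: yes
V(D1) = t^(-9/2) - t^(-5/2) - t^(-3/2) - t^(-1/2)  [13 crossings, <D> = A^-7 + A^-3 + A - A^9, w = -3]
V(D2) = t^(-9/2) - t^(-5/2) - t^(-3/2) - t^(-1/2)  [13 crossings, <D> = A^-1 + A^3 + A^7 - A^15, w = -1]
insight: all 2 diagrams share one V(t), hence one class


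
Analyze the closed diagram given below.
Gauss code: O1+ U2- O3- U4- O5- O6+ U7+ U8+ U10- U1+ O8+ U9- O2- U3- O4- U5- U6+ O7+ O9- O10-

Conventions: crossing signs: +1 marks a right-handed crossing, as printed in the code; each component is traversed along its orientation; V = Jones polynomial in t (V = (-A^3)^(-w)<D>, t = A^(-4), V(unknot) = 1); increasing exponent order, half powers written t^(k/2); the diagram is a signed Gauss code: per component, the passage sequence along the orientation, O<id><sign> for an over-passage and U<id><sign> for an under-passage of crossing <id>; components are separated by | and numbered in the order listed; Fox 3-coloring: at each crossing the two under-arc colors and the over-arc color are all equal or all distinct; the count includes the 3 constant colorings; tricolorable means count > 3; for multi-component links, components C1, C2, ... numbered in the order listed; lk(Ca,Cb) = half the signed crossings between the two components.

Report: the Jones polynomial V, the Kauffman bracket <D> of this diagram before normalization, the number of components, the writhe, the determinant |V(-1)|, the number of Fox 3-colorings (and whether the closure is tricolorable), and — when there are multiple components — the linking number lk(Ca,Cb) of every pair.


V(t) = -t^-4 + t^-3 + t^-1
bracket: A^-2 + A^6 - A^10, w = -2
1 component, writhe -2, over 10 crossings
det 3, colorings 9 of 3^10 — tricolorable
observation: the span of V is 3, forcing >= 3 crossings in any diagram


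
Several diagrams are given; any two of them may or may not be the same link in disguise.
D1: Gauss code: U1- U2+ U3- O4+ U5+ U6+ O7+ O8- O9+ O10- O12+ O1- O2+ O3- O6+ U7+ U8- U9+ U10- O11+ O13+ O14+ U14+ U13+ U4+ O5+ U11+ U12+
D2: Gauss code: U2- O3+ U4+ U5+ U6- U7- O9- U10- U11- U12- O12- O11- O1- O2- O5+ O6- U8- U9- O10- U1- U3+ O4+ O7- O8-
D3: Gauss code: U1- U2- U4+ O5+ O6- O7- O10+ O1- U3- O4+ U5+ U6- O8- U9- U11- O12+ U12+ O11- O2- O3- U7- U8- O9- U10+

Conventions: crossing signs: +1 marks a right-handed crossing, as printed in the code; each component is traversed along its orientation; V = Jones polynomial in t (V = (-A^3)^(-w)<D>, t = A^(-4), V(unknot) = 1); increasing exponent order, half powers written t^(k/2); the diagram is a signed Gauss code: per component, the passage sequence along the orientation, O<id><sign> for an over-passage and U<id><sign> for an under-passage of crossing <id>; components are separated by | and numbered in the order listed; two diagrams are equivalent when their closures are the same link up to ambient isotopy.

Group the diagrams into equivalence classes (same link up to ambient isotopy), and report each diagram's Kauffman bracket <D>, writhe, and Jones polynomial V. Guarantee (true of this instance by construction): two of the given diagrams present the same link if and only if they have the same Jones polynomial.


equivalence classes: {D1} | {D2, D3}
D1 (bracket -A^2 + A^6 + A^14; 14 crossings at w = +6): V = t + t^3 - t^4
V(D2) = -t^-6 + t^-5 - t^-4 + 2t^-3 - t^-2 + t^-1  (w -6, c 12, <D> = A^-14 - A^-10 + 2A^-6 - A^-2 + A^2 - A^6)
V(D3) = -t^-6 + t^-5 - t^-4 + 2t^-3 - t^-2 + t^-1  (w -4, c 12, <D> = A^-8 - A^-4 + 2 - A^4 + A^8 - A^12)
observation: comparing 3 Jones polynomials yields 2 groups


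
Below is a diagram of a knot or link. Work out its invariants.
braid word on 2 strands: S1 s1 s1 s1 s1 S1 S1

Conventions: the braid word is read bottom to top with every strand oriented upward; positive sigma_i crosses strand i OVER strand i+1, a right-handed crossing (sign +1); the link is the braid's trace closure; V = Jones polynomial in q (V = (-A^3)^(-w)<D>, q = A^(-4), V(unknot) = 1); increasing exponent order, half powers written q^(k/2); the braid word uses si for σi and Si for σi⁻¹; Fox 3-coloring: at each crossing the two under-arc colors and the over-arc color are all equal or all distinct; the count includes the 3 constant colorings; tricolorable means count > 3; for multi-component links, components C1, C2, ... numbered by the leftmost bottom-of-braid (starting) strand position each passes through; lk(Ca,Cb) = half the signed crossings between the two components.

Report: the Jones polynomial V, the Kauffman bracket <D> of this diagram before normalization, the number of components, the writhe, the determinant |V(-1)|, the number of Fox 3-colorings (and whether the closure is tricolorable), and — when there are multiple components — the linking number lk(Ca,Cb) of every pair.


Jones polynomial: V(q) = 1
<D> = -A^3; writhe +1
components 1, writhe +1 (7 crossings)
3-colorings: 3 of 3^7, det 1 — not tricolorable
note: det 1 = |V(-1)|; not divisible by 3, so not tricolorable


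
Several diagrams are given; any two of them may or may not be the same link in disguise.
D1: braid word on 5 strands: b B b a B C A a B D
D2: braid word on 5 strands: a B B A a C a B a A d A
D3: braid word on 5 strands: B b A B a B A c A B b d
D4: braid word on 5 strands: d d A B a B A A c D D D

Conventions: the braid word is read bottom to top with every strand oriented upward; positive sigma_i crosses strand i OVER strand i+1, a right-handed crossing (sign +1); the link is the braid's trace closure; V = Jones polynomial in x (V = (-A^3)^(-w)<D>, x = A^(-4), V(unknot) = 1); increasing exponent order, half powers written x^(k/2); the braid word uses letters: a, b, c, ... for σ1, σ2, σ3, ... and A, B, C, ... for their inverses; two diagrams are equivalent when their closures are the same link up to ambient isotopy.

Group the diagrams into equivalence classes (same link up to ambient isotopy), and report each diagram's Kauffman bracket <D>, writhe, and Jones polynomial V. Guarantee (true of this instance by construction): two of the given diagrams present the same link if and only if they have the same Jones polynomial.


classes: {D1} | {D2} | {D3, D4}
V(D1) = 1  [10 crossings, <D> = A^-6, w = -2]
V(D2) = -x^-4 + x^-3 + x^-1  (w -2, c 12, <D> = A^-2 + A^6 - A^10)
D3 (bracket A^-2 - A^2 + 2A^6 - A^10 + A^14 - A^18; 12 crossings at w = -2): V = -x^-6 + x^-5 - x^-4 + 2x^-3 - x^-2 + x^-1
V(D4) = -x^-6 + x^-5 - x^-4 + 2x^-3 - x^-2 + x^-1  (w -4, c 12, <D> = A^-8 - A^-4 + 2 - A^4 + A^8 - A^12)
note: comparing 4 Jones polynomials yields 3 groups


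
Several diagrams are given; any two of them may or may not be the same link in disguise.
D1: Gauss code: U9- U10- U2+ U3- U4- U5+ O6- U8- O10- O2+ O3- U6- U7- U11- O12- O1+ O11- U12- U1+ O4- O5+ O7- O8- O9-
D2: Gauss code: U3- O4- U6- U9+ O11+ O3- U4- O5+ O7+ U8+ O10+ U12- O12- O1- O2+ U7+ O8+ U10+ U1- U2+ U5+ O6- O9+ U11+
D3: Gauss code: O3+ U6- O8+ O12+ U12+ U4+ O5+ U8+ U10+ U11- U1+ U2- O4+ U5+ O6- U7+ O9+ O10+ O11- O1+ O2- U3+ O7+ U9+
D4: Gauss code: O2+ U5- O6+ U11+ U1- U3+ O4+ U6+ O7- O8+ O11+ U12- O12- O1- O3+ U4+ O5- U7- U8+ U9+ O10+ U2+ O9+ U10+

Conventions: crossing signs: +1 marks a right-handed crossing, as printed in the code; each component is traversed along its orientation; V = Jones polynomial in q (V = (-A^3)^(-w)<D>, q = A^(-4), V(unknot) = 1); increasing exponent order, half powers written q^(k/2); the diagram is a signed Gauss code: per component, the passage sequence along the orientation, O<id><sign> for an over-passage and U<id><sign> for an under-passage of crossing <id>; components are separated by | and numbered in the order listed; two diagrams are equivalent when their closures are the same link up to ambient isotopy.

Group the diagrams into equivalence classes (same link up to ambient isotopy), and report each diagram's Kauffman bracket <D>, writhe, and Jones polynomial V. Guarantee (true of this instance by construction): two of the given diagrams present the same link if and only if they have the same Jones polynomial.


classes: {D1} | {D2} | {D3, D4}
V(D1) = -q^-4 + q^-3 + q^-1  [12 crossings, <D> = A^-14 + A^-6 - A^-2, w = -6]
D2 (bracket -A^-10 + A^-6 + A^2; 12 crossings at w = +2): V = q + q^3 - q^4
D3 (bracket A^-14 - 2A^-10 + A^-6 - 2A^-2 + 2A^2 + A^10; 12 crossings at w = +6): V = q^2 + 2q^4 - 2q^5 + q^6 - 2q^7 + q^8
V(D4) = q^2 + 2q^4 - 2q^5 + q^6 - 2q^7 + q^8  [12 crossings, <D> = A^-20 - 2A^-16 + A^-12 - 2A^-8 + 2A^-4 + A^4, w = +4]
note: comparing 4 Jones polynomials yields 3 groups


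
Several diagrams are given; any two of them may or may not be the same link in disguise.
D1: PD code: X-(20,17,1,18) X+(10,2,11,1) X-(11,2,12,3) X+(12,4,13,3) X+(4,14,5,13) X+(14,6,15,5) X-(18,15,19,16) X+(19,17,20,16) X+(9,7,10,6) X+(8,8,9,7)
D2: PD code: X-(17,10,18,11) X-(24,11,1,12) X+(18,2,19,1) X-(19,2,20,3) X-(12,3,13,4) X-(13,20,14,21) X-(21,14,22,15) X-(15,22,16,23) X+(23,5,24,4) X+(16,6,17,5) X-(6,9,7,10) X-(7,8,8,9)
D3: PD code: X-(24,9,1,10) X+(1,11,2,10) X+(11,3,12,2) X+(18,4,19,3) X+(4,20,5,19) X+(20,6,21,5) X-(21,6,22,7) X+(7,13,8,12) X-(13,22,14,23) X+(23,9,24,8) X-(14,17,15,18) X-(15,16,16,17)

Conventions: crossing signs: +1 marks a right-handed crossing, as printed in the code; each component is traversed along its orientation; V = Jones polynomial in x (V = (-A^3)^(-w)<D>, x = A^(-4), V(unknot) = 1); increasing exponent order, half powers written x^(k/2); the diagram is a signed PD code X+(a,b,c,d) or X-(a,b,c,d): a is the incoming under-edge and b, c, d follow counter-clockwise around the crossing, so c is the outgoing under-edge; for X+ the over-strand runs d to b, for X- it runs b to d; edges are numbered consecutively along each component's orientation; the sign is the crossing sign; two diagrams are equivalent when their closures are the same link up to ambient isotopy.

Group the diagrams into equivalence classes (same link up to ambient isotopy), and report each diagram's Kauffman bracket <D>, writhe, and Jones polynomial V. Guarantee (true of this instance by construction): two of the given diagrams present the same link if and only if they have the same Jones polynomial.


classes: {D1} | {D2} | {D3}
V(D1) = x + x^3 - x^4  [10 crossings, <D> = -A^-4 + 1 + A^8, w = +4]
V(D2) = -x^-4 + x^-3 + x^-1  (w -6, c 12, <D> = A^-14 + A^-6 - A^-2)
D3 (bracket -A^-18 + A^-14 - A^-10 + 2A^-6 - A^-2 + A^2; 12 crossings at w = +2): V = x - x^2 + 2x^3 - x^4 + x^5 - x^6
note: V(x) takes 3 values over 3 diagrams, fixing the grouping


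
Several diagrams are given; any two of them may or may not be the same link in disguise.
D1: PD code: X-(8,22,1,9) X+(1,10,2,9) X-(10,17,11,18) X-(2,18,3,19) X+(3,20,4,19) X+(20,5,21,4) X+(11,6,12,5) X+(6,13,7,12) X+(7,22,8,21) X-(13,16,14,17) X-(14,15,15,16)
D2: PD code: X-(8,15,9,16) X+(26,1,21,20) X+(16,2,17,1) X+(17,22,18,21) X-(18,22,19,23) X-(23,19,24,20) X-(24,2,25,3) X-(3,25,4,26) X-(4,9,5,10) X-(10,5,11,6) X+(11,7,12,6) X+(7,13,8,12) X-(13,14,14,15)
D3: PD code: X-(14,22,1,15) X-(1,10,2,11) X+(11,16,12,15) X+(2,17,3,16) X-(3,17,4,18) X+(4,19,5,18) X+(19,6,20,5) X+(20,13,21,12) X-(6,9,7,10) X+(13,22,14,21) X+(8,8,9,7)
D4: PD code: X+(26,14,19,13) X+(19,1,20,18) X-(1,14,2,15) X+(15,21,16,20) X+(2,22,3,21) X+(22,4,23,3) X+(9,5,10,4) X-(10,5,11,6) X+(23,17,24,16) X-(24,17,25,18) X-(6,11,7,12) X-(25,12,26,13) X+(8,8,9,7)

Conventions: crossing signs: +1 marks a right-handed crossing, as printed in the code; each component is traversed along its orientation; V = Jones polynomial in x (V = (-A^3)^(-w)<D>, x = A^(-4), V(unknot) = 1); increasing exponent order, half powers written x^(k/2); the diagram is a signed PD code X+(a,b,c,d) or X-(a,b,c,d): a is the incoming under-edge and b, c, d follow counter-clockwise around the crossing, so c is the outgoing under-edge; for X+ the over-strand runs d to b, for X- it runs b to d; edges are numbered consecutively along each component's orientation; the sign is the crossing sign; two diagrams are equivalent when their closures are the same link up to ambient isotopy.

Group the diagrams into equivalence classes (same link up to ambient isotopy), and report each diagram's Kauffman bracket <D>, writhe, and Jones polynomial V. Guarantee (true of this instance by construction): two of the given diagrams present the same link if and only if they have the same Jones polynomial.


classes: {D1, D3, D4} | {D2}
V(D1) = -x^(1/2) + x^(3/2) - x^(5/2) - x^(9/2)  [11 crossings, <D> = A^-15 + A^-7 - A^-3 + A, w = +1]
V(D2) = -x^(-5/2) - x^(-1/2)  (w -3, c 13, <D> = A^-7 + A)
V(D3) = -x^(1/2) + x^(3/2) - x^(5/2) - x^(9/2)  (w +3, c 11, <D> = A^-9 + A^-1 - A^3 + A^7)
D4 (bracket A^-9 + A^-1 - A^3 + A^7; 13 crossings at w = +3): V = -x^(1/2) + x^(3/2) - x^(5/2) - x^(9/2)
insight: V(x) takes 2 values over 4 diagrams, fixing the grouping


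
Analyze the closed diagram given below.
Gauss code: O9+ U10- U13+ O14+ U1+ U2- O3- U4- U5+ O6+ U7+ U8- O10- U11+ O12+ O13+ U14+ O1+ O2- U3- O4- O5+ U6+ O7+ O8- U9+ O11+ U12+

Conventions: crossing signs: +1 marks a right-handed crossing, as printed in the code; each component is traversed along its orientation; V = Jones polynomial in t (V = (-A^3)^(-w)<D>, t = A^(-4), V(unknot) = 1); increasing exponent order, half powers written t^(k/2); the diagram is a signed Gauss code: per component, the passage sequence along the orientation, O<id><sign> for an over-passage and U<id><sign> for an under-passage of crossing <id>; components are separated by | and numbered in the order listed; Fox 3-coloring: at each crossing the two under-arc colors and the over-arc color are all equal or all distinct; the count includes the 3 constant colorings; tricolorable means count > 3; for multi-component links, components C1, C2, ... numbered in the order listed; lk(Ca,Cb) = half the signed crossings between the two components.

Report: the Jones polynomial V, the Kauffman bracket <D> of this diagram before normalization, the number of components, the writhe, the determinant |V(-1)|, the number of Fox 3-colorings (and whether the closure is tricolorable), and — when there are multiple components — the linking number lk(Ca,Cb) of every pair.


V = t - t^2 + 2t^3 - t^4 + t^5 - t^6
<D> = -A^-12 + A^-8 - A^-4 + 2 - A^4 + A^8 (w = +4)
1 component over 14 crossings, w = +4
3 Fox colorings among 3^14, |V(-1)| = 7: not tricolorable
why: w = +4 shifts under R1 moves; the (-A^3)^(-4) factor cancels that in V


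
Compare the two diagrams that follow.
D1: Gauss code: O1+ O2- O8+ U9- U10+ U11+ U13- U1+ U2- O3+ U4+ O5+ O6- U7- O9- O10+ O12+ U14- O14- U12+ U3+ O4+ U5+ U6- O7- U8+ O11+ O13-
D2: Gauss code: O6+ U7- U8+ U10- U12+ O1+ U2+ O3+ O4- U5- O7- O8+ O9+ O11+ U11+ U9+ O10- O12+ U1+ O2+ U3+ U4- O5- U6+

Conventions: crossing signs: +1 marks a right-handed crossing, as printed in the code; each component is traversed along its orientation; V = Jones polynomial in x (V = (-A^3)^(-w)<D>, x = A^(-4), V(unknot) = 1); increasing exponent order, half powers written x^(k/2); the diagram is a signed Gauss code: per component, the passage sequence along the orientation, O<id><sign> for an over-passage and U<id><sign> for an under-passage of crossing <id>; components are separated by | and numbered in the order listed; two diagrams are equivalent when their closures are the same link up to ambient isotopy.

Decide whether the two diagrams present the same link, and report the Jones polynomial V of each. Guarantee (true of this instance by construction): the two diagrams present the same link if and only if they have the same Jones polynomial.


equivalent: yes
V(D1) = 1  (w +2, c 14, <D> = A^6)
D2 (bracket A^12; 12 crossings at w = +4): V = 1
why: from 14 to 12 crossings by R-moves: one link, two diagrams
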